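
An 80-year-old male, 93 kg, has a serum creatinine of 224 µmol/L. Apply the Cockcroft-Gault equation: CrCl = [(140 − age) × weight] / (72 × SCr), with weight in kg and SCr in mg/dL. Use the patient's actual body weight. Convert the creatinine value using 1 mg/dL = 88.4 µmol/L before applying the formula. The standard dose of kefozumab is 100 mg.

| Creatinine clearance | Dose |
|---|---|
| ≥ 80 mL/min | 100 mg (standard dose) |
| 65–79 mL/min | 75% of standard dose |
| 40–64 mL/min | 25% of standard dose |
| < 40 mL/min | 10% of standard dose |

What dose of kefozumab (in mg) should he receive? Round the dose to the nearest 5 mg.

10 mg

SCr = 224 / 88.4 = 2.534 mg/dL
CrCl = (140 − 80) × 93 / (72 × 2.534) = 5580.0 / 182.45 ≈ 30.6 mL/min
CrCl ≈ 31 mL/min → bracket < 40 mL/min.
10% of 100 mg = 10 mg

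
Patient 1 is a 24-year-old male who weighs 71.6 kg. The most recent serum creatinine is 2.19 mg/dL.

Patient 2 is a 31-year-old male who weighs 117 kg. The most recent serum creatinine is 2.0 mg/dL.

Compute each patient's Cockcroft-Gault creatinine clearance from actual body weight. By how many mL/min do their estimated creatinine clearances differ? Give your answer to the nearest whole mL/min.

Patient 1: CrCl = (140 − 24) × 71.6 / (72 × 2.19) = 8305.6 / 157.68 ≈ 52.7 mL/min
Patient 2: CrCl = (140 − 31) × 117 / (72 × 2) = 12753.0 / 144.00 ≈ 88.6 mL/min
|52.7 − 88.6| = 35.9 mL/min

36 mL/min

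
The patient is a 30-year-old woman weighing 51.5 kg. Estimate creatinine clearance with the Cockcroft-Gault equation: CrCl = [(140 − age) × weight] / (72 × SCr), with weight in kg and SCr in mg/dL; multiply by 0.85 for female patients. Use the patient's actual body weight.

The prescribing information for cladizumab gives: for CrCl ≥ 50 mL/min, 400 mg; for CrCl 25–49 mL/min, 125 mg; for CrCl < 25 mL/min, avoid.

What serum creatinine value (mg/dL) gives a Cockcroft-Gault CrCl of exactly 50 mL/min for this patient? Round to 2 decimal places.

Standard dose requires CrCl ≥ 50 mL/min.
Set (140 − 30) × 51.5 × 0.85 / (72 × SCr) = 50
SCr = (140 − 30) × 51.5 × 0.85 / (72 × 50) = 1.338 mg/dL

1.34 mg/dL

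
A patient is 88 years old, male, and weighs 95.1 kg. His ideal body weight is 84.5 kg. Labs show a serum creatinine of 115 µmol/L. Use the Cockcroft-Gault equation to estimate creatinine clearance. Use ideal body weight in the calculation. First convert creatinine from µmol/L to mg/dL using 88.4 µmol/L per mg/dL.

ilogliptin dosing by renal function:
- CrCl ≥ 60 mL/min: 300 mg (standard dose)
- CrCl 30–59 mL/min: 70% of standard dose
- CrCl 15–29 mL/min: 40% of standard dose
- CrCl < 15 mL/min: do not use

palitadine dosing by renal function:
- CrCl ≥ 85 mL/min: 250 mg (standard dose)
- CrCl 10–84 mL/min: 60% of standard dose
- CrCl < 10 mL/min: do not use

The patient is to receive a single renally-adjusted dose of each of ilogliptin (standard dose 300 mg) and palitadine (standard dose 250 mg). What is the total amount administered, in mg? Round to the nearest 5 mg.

SCr = 115 / 88.4 = 1.301 mg/dL
CrCl = (140 − 88) × 84.5 / (72 × 1.301) = 4394.0 / 93.67 ≈ 46.9 mL/min
CrCl ≈ 47 mL/min.
ilogliptin: 30–59 mL/min → 70% of 300 mg = 210 mg.
palitadine: 10–84 mL/min → 60% of 250 mg = 150 mg.
Total = 210 + 150 = 360 mg.

360 mg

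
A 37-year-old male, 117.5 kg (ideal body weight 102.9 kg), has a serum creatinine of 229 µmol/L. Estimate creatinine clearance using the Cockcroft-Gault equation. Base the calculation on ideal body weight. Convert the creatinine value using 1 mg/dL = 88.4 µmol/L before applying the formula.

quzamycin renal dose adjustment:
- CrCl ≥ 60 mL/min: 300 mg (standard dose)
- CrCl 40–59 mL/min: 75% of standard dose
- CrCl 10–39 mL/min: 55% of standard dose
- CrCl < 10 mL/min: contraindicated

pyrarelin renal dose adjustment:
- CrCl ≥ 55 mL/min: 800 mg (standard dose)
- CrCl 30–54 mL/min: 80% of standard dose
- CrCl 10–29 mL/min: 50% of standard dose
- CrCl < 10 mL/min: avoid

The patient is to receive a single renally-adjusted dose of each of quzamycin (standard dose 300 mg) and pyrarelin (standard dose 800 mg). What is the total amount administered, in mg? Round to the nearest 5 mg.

SCr = 229 / 88.4 = 2.59 mg/dL
CrCl = (140 − 37) × 102.9 / (72 × 2.59) = 10598.7 / 186.48 ≈ 56.8 mL/min
CrCl ≈ 57 mL/min.
quzamycin: 40–59 mL/min → 75% of 300 mg = 225 mg.
pyrarelin: ≥ 55 mL/min → 100% of 800 mg = 800 mg.
Total = 225 + 800 = 1025 mg.

1025 mg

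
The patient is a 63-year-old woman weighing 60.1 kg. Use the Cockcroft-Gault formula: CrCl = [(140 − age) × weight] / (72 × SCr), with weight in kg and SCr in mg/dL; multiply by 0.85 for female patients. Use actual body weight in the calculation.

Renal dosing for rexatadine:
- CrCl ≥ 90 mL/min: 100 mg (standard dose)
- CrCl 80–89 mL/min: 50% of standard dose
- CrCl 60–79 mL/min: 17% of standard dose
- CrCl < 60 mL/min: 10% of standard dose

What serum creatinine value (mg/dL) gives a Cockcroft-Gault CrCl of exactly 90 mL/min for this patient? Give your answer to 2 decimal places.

0.61 mg/dL

Standard dose requires CrCl ≥ 90 mL/min.
Set (140 − 63) × 60.1 × 0.85 / (72 × SCr) = 90
SCr = (140 − 63) × 60.1 × 0.85 / (72 × 90) = 0.607 mg/dL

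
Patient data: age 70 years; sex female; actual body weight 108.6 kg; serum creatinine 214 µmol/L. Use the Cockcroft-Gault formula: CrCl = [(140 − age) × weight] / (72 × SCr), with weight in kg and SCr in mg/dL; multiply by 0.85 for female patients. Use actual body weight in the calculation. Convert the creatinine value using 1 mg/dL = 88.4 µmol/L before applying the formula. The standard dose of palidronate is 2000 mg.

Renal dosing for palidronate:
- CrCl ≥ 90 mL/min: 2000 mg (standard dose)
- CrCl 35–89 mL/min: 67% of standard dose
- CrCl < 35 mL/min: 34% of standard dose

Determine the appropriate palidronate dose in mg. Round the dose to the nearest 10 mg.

1340 mg

SCr = 214 / 88.4 = 2.421 mg/dL
CrCl = (140 − 70) × 108.6 / (72 × 2.421) × 0.85 = 7602.0 / 174.31 × 0.85 ≈ 37.1 mL/min
CrCl ≈ 37 mL/min → bracket 35–89 mL/min.
67% of 2000 mg = 1340 mg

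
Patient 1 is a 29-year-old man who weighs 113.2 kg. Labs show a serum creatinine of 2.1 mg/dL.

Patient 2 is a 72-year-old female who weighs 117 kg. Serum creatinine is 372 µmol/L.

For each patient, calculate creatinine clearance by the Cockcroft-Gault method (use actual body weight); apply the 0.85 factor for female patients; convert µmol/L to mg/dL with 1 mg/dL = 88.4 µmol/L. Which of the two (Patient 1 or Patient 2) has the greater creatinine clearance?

Patient 1: CrCl = (140 − 29) × 113.2 / (72 × 2.1) = 12565.2 / 151.20 ≈ 83.1 mL/min
Patient 2: SCr = 372 / 88.4 = 4.208 mg/dL
Patient 2: CrCl = (140 − 72) × 117 / (72 × 4.208) × 0.85 = 7956.0 / 302.98 × 0.85 ≈ 22.3 mL/min
83.1 vs 22.3 mL/min → Patient 1 is higher.

Patient 1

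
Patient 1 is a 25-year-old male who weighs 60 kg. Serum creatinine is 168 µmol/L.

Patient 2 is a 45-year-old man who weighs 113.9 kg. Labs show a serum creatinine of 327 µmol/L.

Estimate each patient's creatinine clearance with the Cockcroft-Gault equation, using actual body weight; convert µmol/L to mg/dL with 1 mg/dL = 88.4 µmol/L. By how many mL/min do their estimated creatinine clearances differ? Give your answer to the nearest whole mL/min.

Patient 1: SCr = 168 / 88.4 = 1.9 mg/dL
Patient 1: CrCl = (140 − 25) × 60 / (72 × 1.9) = 6900.0 / 136.80 ≈ 50.4 mL/min
Patient 2: SCr = 327 / 88.4 = 3.699 mg/dL
Patient 2: CrCl = (140 − 45) × 113.9 / (72 × 3.699) = 10820.5 / 266.33 ≈ 40.6 mL/min
|50.4 − 40.6| = 9.8 mL/min

10 mL/min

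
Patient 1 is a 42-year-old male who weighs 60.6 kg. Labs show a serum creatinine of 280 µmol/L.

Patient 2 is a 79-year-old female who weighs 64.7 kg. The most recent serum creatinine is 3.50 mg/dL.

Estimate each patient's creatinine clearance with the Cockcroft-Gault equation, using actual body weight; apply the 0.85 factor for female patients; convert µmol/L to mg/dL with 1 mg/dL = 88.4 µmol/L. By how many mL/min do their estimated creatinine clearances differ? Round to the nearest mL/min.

13 mL/min

Patient 1: SCr = 280 / 88.4 = 3.167 mg/dL
Patient 1: CrCl = (140 − 42) × 60.6 / (72 × 3.167) = 5938.8 / 228.02 ≈ 26.0 mL/min
Patient 2: CrCl = (140 − 79) × 64.7 / (72 × 3.5) × 0.85 = 3946.7 / 252.00 × 0.85 ≈ 13.3 mL/min
|26.0 − 13.3| = 12.7 mL/min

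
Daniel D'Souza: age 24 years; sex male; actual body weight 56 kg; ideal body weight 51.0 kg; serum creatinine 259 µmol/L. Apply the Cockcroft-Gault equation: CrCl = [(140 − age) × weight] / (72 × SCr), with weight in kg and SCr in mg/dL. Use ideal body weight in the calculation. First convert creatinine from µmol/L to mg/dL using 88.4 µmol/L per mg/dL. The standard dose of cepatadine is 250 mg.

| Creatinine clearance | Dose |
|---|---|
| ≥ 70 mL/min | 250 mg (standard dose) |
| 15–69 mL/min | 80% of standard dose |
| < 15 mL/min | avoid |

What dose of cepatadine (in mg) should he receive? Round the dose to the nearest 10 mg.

SCr = 259 / 88.4 = 2.93 mg/dL
CrCl = (140 − 24) × 51 / (72 × 2.93) = 5916.0 / 210.96 ≈ 28.0 mL/min
CrCl ≈ 28 mL/min → bracket 15–69 mL/min.
80% of 250 mg = 200 mg

200 mg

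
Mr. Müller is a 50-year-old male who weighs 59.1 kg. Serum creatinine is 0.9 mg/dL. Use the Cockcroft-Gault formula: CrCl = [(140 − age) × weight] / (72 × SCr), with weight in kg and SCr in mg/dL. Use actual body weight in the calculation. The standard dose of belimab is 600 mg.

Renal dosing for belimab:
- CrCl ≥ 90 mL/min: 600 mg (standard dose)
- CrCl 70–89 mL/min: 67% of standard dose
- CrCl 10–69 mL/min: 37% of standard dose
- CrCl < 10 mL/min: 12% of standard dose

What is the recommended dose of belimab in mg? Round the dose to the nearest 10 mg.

400 mg

CrCl = (140 − 50) × 59.1 / (72 × 0.9) = 5319.0 / 64.80 ≈ 82.1 mL/min
CrCl ≈ 82 mL/min → bracket 70–89 mL/min.
67% of 600 mg = 402 mg → 400 mg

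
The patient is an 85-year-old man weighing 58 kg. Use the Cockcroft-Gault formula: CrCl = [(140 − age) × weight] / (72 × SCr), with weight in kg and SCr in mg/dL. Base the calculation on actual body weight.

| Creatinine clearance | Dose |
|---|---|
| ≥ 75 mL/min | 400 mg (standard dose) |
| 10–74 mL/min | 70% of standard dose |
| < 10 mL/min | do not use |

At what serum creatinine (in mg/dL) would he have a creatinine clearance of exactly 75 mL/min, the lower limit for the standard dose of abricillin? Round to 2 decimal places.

0.59 mg/dL

Standard dose requires CrCl ≥ 75 mL/min.
Set (140 − 85) × 58 / (72 × SCr) = 75
SCr = (140 − 85) × 58 / (72 × 75) = 0.591 mg/dL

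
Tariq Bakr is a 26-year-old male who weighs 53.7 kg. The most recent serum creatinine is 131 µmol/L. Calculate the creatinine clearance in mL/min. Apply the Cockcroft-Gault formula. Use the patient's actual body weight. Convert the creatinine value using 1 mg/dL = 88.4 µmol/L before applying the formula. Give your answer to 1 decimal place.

SCr = 131 / 88.4 = 1.482 mg/dL
CrCl = (140 − 26) × 53.7 / (72 × 1.482) = 6121.8 / 106.70 ≈ 57.4 mL/min

57.4 mL/min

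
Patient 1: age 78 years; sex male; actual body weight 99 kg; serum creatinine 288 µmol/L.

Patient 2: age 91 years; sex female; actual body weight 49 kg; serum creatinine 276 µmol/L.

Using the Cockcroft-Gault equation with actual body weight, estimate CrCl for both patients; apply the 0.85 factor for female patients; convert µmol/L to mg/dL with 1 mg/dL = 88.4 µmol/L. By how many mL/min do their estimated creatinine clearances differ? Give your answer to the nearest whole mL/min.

17 mL/min

Patient 1: SCr = 288 / 88.4 = 3.258 mg/dL
Patient 1: CrCl = (140 − 78) × 99 / (72 × 3.258) = 6138.0 / 234.58 ≈ 26.2 mL/min
Patient 2: SCr = 276 / 88.4 = 3.122 mg/dL
Patient 2: CrCl = (140 − 91) × 49 / (72 × 3.122) × 0.85 = 2401.0 / 224.78 × 0.85 ≈ 9.1 mL/min
|26.2 − 9.1| = 17.1 mL/min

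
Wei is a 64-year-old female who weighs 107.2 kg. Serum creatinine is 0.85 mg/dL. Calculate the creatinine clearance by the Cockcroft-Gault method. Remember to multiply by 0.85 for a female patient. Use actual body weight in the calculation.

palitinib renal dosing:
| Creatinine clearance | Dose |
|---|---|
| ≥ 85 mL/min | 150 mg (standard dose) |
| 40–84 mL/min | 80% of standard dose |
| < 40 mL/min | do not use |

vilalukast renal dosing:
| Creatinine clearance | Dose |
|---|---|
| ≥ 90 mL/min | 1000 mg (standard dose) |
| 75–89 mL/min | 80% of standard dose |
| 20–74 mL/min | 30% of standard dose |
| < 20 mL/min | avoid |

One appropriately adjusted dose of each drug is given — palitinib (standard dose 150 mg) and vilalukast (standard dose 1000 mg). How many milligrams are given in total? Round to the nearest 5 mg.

1150 mg

CrCl = (140 − 64) × 107.2 / (72 × 0.85) × 0.85 = 8147.2 / 61.20 × 0.85 ≈ 113.2 mL/min
CrCl ≈ 113 mL/min.
palitinib: ≥ 85 mL/min → 100% of 150 mg = 150 mg.
vilalukast: ≥ 90 mL/min → 100% of 1000 mg = 1000 mg.
Total = 150 + 1000 = 1150 mg.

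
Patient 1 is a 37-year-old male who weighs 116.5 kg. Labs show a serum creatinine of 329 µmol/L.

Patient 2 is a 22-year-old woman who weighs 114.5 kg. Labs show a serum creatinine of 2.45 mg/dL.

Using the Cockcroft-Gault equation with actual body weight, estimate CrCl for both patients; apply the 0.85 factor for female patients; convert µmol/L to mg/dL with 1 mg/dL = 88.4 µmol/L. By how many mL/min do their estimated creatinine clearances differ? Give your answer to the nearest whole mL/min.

Patient 1: SCr = 329 / 88.4 = 3.722 mg/dL
Patient 1: CrCl = (140 − 37) × 116.5 / (72 × 3.722) = 11999.5 / 267.98 ≈ 44.8 mL/min
Patient 2: CrCl = (140 − 22) × 114.5 / (72 × 2.45) × 0.85 = 13511.0 / 176.40 × 0.85 ≈ 65.1 mL/min
|44.8 − 65.1| = 20.3 mL/min

20 mL/min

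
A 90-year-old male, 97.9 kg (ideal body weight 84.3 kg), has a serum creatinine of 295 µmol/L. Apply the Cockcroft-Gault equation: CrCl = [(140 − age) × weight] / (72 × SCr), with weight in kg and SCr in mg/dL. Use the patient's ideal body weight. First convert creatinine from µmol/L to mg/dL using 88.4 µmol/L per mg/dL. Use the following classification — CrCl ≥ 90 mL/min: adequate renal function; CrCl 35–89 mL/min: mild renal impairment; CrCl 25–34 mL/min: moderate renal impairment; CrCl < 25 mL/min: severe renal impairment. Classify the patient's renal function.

SCr = 295 / 88.4 = 3.337 mg/dL
CrCl = (140 − 90) × 84.3 / (72 × 3.337) = 4215.0 / 240.26 ≈ 17.5 mL/min
18 mL/min falls in the 'severe renal impairment' range.

severe renal impairment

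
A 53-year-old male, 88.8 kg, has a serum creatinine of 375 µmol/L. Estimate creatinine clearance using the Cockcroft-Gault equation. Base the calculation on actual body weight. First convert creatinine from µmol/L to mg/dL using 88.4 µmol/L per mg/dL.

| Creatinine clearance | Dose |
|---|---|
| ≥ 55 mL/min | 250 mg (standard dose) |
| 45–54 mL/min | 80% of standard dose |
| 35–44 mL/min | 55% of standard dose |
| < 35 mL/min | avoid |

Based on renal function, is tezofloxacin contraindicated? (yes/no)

yes

SCr = 375 / 88.4 = 4.242 mg/dL
CrCl = (140 − 53) × 88.8 / (72 × 4.242) = 7725.6 / 305.42 ≈ 25.3 mL/min
CrCl ≈ 25 mL/min, which is < 35 mL/min.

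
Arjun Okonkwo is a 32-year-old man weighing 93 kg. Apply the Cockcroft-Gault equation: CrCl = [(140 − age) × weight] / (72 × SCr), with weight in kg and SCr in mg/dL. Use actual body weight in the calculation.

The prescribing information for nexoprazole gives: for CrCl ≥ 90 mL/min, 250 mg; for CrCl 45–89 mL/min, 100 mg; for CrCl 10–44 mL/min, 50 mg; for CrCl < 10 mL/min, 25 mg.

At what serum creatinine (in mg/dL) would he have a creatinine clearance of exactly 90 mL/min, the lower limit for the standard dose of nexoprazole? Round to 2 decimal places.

Standard dose requires CrCl ≥ 90 mL/min.
Set (140 − 32) × 93 / (72 × SCr) = 90
SCr = (140 − 32) × 93 / (72 × 90) = 1.550 mg/dL

1.55 mg/dL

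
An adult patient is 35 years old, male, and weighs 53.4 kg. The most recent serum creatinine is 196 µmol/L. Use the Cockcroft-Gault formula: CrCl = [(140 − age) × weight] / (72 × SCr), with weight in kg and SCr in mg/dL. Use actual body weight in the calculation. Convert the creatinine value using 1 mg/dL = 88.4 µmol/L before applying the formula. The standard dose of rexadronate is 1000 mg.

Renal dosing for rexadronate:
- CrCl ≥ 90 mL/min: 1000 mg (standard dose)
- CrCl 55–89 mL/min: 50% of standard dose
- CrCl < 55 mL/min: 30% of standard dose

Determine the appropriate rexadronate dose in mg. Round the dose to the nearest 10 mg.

SCr = 196 / 88.4 = 2.217 mg/dL
CrCl = (140 − 35) × 53.4 / (72 × 2.217) = 5607.0 / 159.62 ≈ 35.1 mL/min
CrCl ≈ 35 mL/min → bracket < 55 mL/min.
30% of 1000 mg = 300 mg

300 mg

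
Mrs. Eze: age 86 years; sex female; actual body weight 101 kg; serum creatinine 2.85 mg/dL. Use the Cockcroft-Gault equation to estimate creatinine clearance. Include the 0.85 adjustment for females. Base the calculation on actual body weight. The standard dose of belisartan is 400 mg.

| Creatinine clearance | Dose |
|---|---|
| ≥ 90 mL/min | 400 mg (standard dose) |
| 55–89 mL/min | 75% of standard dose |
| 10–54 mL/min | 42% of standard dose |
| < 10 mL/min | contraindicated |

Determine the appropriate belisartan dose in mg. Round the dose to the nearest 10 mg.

CrCl = (140 − 86) × 101 / (72 × 2.85) × 0.85 = 5454.0 / 205.20 × 0.85 ≈ 22.6 mL/min
CrCl ≈ 23 mL/min → bracket 10–54 mL/min.
42% of 400 mg = 168 mg → 170 mg

170 mg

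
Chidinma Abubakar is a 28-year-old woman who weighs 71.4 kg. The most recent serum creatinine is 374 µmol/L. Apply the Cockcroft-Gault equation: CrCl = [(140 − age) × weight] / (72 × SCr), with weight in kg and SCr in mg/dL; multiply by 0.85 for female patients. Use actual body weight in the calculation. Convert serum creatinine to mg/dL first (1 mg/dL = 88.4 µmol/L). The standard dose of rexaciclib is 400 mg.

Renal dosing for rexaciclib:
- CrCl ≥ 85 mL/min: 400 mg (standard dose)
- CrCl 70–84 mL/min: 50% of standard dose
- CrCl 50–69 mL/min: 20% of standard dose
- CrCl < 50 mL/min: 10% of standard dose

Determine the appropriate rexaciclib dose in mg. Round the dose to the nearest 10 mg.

40 mg

SCr = 374 / 88.4 = 4.231 mg/dL
CrCl = (140 − 28) × 71.4 / (72 × 4.231) × 0.85 = 7996.8 / 304.63 × 0.85 ≈ 22.3 mL/min
CrCl ≈ 22 mL/min → bracket < 50 mL/min.
10% of 400 mg = 40 mg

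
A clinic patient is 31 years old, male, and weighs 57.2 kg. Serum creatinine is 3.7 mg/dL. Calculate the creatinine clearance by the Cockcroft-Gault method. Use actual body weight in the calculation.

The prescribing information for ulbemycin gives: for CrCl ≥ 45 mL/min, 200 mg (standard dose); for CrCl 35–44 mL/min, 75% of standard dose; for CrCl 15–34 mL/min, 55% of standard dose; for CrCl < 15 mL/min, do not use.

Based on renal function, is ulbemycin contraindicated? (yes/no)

CrCl = (140 − 31) × 57.2 / (72 × 3.7) = 6234.8 / 266.40 ≈ 23.4 mL/min
CrCl ≈ 23 mL/min, which is ≥ 15 mL/min.

no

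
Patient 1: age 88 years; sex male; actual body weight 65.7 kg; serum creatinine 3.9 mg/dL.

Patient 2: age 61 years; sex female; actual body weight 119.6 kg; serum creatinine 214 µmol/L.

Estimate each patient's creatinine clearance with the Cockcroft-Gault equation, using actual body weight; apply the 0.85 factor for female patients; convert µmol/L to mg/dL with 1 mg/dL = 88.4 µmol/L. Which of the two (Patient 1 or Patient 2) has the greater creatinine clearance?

Patient 1: CrCl = (140 − 88) × 65.7 / (72 × 3.9) = 3416.4 / 280.80 ≈ 12.2 mL/min
Patient 2: SCr = 214 / 88.4 = 2.421 mg/dL
Patient 2: CrCl = (140 − 61) × 119.6 / (72 × 2.421) × 0.85 = 9448.4 / 174.31 × 0.85 ≈ 46.1 mL/min
12.2 vs 46.1 mL/min → Patient 2 is higher.

Patient 2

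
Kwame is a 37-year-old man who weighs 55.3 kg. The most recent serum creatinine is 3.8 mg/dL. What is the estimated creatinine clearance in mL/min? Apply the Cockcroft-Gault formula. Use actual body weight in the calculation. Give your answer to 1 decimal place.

20.8 mL/min

CrCl = (140 − 37) × 55.3 / (72 × 3.8) = 5695.9 / 273.60 ≈ 20.8 mL/min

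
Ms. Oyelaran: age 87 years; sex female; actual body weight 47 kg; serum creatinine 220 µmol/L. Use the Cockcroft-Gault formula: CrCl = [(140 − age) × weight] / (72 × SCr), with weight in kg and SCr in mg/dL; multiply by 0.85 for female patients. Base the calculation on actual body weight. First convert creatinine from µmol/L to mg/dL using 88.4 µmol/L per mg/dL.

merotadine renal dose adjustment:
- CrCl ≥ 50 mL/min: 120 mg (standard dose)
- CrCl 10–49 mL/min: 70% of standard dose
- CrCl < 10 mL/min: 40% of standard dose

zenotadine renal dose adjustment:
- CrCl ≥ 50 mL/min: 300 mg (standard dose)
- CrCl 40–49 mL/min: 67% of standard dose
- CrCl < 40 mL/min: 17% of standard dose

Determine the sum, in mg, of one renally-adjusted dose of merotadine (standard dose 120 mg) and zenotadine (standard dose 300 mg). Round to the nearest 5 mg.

135 mg

SCr = 220 / 88.4 = 2.489 mg/dL
CrCl = (140 − 87) × 47 / (72 × 2.489) × 0.85 = 2491.0 / 179.21 × 0.85 ≈ 11.8 mL/min
CrCl ≈ 12 mL/min.
merotadine: 10–49 mL/min → 70% of 120 mg = 84 mg.
zenotadine: < 40 mL/min → 17% of 300 mg = 51 mg.
Total = 84 + 51 = 135 mg.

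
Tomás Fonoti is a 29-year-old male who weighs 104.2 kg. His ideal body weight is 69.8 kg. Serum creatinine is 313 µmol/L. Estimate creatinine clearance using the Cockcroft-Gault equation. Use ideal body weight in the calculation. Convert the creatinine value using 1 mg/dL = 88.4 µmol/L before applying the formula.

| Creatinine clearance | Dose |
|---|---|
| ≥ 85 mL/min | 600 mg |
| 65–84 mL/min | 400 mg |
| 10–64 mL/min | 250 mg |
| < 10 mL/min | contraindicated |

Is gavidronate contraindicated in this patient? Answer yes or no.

no

SCr = 313 / 88.4 = 3.541 mg/dL
CrCl = (140 − 29) × 69.8 / (72 × 3.541) = 7747.8 / 254.95 ≈ 30.4 mL/min
CrCl ≈ 30 mL/min, which is ≥ 10 mL/min.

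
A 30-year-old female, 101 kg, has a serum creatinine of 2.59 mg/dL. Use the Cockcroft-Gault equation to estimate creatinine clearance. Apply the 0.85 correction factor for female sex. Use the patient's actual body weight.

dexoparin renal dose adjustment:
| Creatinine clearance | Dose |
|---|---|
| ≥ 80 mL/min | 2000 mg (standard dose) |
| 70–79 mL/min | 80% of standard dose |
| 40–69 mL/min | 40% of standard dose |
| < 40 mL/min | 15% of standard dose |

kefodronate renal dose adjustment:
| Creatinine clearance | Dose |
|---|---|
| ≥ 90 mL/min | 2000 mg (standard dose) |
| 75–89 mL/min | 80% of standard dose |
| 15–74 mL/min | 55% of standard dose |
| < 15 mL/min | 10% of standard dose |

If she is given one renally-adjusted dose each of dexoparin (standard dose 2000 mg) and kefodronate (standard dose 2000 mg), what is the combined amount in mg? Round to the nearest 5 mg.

CrCl = (140 − 30) × 101 / (72 × 2.59) × 0.85 = 11110.0 / 186.48 × 0.85 ≈ 50.6 mL/min
CrCl ≈ 51 mL/min.
dexoparin: 40–69 mL/min → 40% of 2000 mg = 800 mg.
kefodronate: 15–74 mL/min → 55% of 2000 mg = 1100 mg.
Total = 800 + 1100 = 1900 mg.

1900 mg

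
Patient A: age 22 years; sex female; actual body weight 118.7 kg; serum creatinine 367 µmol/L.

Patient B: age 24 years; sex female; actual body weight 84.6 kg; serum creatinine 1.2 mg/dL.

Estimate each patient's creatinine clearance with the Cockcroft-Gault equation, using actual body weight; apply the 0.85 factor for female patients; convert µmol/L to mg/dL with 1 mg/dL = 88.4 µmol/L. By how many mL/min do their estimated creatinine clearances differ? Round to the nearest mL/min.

Patient A: SCr = 367 / 88.4 = 4.152 mg/dL
Patient A: CrCl = (140 − 22) × 118.7 / (72 × 4.152) × 0.85 = 14006.6 / 298.94 × 0.85 ≈ 39.8 mL/min
Patient B: CrCl = (140 − 24) × 84.6 / (72 × 1.2) × 0.85 = 9813.6 / 86.40 × 0.85 ≈ 96.5 mL/min
|39.8 − 96.5| = 56.7 mL/min

57 mL/min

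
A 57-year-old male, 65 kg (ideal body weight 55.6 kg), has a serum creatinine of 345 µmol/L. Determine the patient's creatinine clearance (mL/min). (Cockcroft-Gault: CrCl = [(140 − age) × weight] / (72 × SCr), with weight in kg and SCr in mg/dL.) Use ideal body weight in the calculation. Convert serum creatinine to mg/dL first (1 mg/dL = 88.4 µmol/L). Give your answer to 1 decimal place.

SCr = 345 / 88.4 = 3.903 mg/dL
CrCl = (140 − 57) × 55.6 / (72 × 3.903) = 4614.8 / 281.02 ≈ 16.4 mL/min

16.4 mL/min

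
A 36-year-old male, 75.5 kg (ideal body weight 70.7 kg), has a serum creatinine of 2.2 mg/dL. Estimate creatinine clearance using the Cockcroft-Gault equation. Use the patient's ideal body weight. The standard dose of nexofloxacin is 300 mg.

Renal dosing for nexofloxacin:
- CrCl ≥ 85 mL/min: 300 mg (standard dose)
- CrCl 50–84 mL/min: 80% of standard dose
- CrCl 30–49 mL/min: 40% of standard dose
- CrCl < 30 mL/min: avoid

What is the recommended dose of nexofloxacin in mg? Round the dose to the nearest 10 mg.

120 mg

CrCl = (140 − 36) × 70.7 / (72 × 2.2) = 7352.8 / 158.40 ≈ 46.4 mL/min
CrCl ≈ 46 mL/min → bracket 30–49 mL/min.
40% of 300 mg = 120 mg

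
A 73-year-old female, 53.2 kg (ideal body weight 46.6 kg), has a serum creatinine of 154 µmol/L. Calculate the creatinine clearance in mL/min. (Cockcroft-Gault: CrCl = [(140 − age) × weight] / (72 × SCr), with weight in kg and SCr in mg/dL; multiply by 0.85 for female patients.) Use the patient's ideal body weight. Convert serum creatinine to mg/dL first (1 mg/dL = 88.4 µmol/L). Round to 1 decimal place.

21.2 mL/min

SCr = 154 / 88.4 = 1.742 mg/dL
CrCl = (140 − 73) × 46.6 / (72 × 1.742) × 0.85 = 3122.2 / 125.42 × 0.85 ≈ 21.2 mL/min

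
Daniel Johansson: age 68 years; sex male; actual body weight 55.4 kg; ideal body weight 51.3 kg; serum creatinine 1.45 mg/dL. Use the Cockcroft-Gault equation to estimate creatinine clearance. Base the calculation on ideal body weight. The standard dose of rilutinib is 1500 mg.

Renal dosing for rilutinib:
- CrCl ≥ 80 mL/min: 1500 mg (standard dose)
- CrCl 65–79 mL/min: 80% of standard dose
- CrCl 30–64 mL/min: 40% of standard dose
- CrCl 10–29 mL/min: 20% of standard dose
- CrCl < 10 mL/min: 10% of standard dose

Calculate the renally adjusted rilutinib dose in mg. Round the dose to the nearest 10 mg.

600 mg

CrCl = (140 − 68) × 51.3 / (72 × 1.45) = 3693.6 / 104.40 ≈ 35.4 mL/min
CrCl ≈ 35 mL/min → bracket 30–64 mL/min.
40% of 1500 mg = 600 mg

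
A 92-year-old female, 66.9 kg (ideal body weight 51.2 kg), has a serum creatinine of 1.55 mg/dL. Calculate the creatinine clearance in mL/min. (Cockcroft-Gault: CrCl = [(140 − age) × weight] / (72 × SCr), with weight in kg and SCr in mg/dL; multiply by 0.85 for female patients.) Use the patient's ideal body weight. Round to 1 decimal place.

CrCl = (140 − 92) × 51.2 / (72 × 1.55) × 0.85 = 2457.6 / 111.60 × 0.85 ≈ 18.7 mL/min

18.7 mL/min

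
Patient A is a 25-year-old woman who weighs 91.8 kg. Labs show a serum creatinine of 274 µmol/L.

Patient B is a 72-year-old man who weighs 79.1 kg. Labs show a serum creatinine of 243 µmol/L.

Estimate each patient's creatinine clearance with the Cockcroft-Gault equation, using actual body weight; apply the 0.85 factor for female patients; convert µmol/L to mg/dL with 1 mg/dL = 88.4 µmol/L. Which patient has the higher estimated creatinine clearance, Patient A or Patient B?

Patient A: SCr = 274 / 88.4 = 3.1 mg/dL
Patient A: CrCl = (140 − 25) × 91.8 / (72 × 3.1) × 0.85 = 10557.0 / 223.20 × 0.85 ≈ 40.2 mL/min
Patient B: SCr = 243 / 88.4 = 2.749 mg/dL
Patient B: CrCl = (140 − 72) × 79.1 / (72 × 2.749) = 5378.8 / 197.93 ≈ 27.2 mL/min
40.2 vs 27.2 mL/min → Patient A is higher.

Patient A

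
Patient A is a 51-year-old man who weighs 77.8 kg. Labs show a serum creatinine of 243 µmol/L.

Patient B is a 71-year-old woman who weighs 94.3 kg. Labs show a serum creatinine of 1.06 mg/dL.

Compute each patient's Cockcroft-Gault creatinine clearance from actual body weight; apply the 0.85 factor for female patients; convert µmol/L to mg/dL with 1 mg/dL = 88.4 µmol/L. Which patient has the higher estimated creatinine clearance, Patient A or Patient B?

Patient A: SCr = 243 / 88.4 = 2.749 mg/dL
Patient A: CrCl = (140 − 51) × 77.8 / (72 × 2.749) = 6924.2 / 197.93 ≈ 35.0 mL/min
Patient B: CrCl = (140 − 71) × 94.3 / (72 × 1.06) × 0.85 = 6506.7 / 76.32 × 0.85 ≈ 72.5 mL/min
35.0 vs 72.5 mL/min → Patient B is higher.

Patient B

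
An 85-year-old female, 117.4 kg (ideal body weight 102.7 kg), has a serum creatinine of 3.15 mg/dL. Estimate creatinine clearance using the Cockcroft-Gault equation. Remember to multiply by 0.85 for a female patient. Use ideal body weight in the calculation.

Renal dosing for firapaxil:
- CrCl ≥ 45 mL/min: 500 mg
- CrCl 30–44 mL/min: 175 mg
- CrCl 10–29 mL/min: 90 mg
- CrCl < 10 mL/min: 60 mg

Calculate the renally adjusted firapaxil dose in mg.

CrCl = (140 − 85) × 102.7 / (72 × 3.15) × 0.85 = 5648.5 / 226.80 × 0.85 ≈ 21.2 mL/min
CrCl ≈ 21 mL/min → bracket 10–29 mL/min.
Dose for this bracket: 90 mg.

90 mg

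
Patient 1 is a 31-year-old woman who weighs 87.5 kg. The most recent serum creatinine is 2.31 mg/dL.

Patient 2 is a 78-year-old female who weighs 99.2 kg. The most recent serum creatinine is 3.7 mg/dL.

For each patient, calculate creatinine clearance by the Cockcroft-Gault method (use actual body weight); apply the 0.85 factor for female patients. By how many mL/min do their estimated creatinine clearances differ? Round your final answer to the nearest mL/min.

Patient 1: CrCl = (140 − 31) × 87.5 / (72 × 2.31) × 0.85 = 9537.5 / 166.32 × 0.85 ≈ 48.7 mL/min
Patient 2: CrCl = (140 − 78) × 99.2 / (72 × 3.7) × 0.85 = 6150.4 / 266.40 × 0.85 ≈ 19.6 mL/min
|48.7 − 19.6| = 29.1 mL/min

29 mL/min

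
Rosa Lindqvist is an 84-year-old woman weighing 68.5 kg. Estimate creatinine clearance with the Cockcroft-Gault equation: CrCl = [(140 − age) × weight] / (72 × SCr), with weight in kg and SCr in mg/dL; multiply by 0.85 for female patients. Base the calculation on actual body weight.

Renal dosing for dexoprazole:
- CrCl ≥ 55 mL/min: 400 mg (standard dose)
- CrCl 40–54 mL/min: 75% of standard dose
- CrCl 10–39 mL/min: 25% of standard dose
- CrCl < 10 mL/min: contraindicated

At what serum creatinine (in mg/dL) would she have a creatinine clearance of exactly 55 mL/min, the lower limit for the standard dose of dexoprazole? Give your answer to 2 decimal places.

Standard dose requires CrCl ≥ 55 mL/min.
Set (140 − 84) × 68.5 × 0.85 / (72 × SCr) = 55
SCr = (140 − 84) × 68.5 × 0.85 / (72 × 55) = 0.823 mg/dL

0.82 mg/dL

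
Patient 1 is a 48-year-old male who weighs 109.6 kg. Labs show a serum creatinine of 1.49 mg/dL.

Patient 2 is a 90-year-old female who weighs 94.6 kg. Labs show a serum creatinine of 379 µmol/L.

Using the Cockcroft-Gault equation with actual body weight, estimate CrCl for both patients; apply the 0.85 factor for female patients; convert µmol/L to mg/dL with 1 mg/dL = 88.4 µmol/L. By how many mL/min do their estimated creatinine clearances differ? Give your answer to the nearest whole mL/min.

Patient 1: CrCl = (140 − 48) × 109.6 / (72 × 1.49) = 10083.2 / 107.28 ≈ 94.0 mL/min
Patient 2: SCr = 379 / 88.4 = 4.287 mg/dL
Patient 2: CrCl = (140 − 90) × 94.6 / (72 × 4.287) × 0.85 = 4730.0 / 308.66 × 0.85 ≈ 13.0 mL/min
|94.0 − 13.0| = 81.0 mL/min

81 mL/min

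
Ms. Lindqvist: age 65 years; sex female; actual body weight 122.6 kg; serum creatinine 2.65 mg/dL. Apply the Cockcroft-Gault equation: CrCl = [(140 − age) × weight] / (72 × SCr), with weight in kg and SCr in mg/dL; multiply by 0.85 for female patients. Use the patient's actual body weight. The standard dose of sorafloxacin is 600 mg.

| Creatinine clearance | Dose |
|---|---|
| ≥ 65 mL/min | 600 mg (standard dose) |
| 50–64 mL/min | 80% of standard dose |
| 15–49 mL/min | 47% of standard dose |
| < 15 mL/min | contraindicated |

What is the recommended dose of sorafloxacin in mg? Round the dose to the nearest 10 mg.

CrCl = (140 − 65) × 122.6 / (72 × 2.65) × 0.85 = 9195.0 / 190.80 × 0.85 ≈ 41.0 mL/min
CrCl ≈ 41 mL/min → bracket 15–49 mL/min.
47% of 600 mg = 282 mg → 280 mg

280 mg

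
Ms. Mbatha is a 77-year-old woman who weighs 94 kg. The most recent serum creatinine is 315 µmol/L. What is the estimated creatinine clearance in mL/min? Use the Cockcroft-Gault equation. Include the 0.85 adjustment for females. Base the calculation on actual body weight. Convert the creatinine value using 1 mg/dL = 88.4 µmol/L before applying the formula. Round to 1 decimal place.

19.6 mL/min

SCr = 315 / 88.4 = 3.563 mg/dL
CrCl = (140 − 77) × 94 / (72 × 3.563) × 0.85 = 5922.0 / 256.54 × 0.85 ≈ 19.6 mL/min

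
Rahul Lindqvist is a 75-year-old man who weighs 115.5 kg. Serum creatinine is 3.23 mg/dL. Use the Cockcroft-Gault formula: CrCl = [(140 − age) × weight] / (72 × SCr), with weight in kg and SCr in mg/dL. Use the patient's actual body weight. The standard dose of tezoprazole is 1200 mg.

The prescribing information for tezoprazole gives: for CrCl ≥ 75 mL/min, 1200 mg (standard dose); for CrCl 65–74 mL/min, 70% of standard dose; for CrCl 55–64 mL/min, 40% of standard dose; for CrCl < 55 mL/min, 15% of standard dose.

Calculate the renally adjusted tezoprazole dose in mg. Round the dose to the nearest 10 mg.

CrCl = (140 − 75) × 115.5 / (72 × 3.23) = 7507.5 / 232.56 ≈ 32.3 mL/min
CrCl ≈ 32 mL/min → bracket < 55 mL/min.
15% of 1200 mg = 180 mg

180 mg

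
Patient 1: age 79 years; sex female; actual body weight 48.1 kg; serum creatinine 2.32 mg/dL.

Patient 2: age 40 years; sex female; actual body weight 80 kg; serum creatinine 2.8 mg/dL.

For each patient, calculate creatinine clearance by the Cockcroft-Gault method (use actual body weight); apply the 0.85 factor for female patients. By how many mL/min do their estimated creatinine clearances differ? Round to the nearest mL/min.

19 mL/min

Patient 1: CrCl = (140 − 79) × 48.1 / (72 × 2.32) × 0.85 = 2934.1 / 167.04 × 0.85 ≈ 14.9 mL/min
Patient 2: CrCl = (140 − 40) × 80 / (72 × 2.8) × 0.85 = 8000.0 / 201.60 × 0.85 ≈ 33.7 mL/min
|14.9 − 33.7| = 18.8 mL/min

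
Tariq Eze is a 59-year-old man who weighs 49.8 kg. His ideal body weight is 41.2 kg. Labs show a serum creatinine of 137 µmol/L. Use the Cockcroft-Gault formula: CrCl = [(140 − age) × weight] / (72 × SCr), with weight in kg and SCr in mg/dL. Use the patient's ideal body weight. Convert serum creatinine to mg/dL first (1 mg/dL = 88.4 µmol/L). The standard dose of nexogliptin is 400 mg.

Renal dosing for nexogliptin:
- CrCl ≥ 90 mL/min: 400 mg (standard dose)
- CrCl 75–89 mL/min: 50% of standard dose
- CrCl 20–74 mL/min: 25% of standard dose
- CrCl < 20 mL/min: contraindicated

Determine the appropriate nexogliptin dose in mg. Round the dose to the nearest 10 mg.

100 mg

SCr = 137 / 88.4 = 1.55 mg/dL
CrCl = (140 − 59) × 41.2 / (72 × 1.55) = 3337.2 / 111.60 ≈ 29.9 mL/min
CrCl ≈ 30 mL/min → bracket 20–74 mL/min.
25% of 400 mg = 100 mg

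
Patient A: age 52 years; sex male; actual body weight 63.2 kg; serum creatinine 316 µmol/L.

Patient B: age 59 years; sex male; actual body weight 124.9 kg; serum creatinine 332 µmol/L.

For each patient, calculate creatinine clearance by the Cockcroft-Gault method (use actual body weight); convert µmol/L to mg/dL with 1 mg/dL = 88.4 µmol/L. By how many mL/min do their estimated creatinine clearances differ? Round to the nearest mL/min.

Patient A: SCr = 316 / 88.4 = 3.575 mg/dL
Patient A: CrCl = (140 − 52) × 63.2 / (72 × 3.575) = 5561.6 / 257.40 ≈ 21.6 mL/min
Patient B: SCr = 332 / 88.4 = 3.756 mg/dL
Patient B: CrCl = (140 − 59) × 124.9 / (72 × 3.756) = 10116.9 / 270.43 ≈ 37.4 mL/min
|21.6 − 37.4| = 15.8 mL/min

16 mL/min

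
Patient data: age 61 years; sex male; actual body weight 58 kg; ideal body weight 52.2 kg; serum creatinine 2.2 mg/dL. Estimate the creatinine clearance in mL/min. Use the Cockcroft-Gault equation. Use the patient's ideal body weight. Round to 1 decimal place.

26.0 mL/min

CrCl = (140 − 61) × 52.2 / (72 × 2.2) = 4123.8 / 158.40 ≈ 26.0 mL/min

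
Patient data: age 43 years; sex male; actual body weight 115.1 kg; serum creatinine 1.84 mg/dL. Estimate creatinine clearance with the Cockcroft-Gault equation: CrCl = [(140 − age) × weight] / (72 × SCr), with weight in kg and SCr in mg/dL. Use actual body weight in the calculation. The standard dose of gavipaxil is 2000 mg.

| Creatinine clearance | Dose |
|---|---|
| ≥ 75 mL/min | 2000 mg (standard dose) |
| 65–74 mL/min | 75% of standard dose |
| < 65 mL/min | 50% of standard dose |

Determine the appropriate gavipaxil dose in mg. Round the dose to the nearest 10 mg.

2000 mg

CrCl = (140 − 43) × 115.1 / (72 × 1.84) = 11164.7 / 132.48 ≈ 84.3 mL/min
CrCl ≈ 84 mL/min → bracket ≥ 75 mL/min.
100% of 2000 mg = 2000 mg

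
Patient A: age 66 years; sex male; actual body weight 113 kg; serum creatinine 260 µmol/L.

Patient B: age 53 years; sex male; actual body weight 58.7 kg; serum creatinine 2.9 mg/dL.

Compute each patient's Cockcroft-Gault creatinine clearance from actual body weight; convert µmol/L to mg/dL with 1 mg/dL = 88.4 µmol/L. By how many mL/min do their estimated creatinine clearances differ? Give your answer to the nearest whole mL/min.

Patient A: SCr = 260 / 88.4 = 2.941 mg/dL
Patient A: CrCl = (140 − 66) × 113 / (72 × 2.941) = 8362.0 / 211.75 ≈ 39.5 mL/min
Patient B: CrCl = (140 − 53) × 58.7 / (72 × 2.9) = 5106.9 / 208.80 ≈ 24.5 mL/min
|39.5 − 24.5| = 15.0 mL/min

15 mL/min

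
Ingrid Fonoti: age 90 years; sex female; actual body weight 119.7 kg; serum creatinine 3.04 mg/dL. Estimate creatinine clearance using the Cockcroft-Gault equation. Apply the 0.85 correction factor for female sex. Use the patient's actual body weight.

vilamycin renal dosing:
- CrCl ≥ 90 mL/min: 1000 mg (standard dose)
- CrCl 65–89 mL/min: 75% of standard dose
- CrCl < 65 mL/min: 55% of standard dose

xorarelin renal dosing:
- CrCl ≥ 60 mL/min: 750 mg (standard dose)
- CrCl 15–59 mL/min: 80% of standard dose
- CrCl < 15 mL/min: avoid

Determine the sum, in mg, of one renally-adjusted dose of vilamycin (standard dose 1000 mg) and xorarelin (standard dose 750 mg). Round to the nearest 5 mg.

1150 mg

CrCl = (140 − 90) × 119.7 / (72 × 3.04) × 0.85 = 5985.0 / 218.88 × 0.85 ≈ 23.2 mL/min
CrCl ≈ 23 mL/min.
vilamycin: < 65 mL/min → 55% of 1000 mg = 550 mg.
xorarelin: 15–59 mL/min → 80% of 750 mg = 600 mg.
Total = 550 + 600 = 1150 mg.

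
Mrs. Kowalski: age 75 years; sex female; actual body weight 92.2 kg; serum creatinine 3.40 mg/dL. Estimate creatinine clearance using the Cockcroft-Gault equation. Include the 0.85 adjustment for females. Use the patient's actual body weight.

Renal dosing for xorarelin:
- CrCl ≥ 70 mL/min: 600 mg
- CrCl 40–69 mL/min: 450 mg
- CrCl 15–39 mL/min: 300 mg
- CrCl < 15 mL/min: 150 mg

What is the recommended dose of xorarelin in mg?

300 mg

CrCl = (140 − 75) × 92.2 / (72 × 3.4) × 0.85 = 5993.0 / 244.80 × 0.85 ≈ 20.8 mL/min
CrCl ≈ 21 mL/min → bracket 15–39 mL/min.
Dose for this bracket: 300 mg.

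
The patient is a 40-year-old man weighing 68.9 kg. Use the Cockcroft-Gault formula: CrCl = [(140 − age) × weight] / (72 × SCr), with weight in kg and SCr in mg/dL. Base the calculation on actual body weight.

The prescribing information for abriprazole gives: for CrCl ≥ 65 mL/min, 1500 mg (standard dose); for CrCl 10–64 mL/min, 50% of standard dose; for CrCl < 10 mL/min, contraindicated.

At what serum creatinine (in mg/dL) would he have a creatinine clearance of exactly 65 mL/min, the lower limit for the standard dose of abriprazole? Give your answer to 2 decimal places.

1.47 mg/dL

Standard dose requires CrCl ≥ 65 mL/min.
Set (140 − 40) × 68.9 / (72 × SCr) = 65
SCr = (140 − 40) × 68.9 / (72 × 65) = 1.472 mg/dL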